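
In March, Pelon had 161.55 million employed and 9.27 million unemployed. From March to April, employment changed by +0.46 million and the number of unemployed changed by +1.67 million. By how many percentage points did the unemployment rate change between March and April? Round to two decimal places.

The unemployment rate changed by +0.90 percentage points.

March: labor force = 161.55 + 9.27 = 170.82; u = 9.27/170.82 = 5.43%.
April: labor force = 162.01 + 10.94 = 172.95; u = 10.94/172.95 = 6.33%.
Change = 6.33% − 5.43% = +0.90 pp.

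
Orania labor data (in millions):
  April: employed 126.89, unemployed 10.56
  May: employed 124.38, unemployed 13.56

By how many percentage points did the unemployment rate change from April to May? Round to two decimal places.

April: labor force = 126.89 + 10.56 = 137.45; u = 10.56/137.45 = 7.68%.
May: labor force = 124.38 + 13.56 = 137.94; u = 13.56/137.94 = 9.83%.
Change = 9.83% − 7.68% = +2.15 pp.

The unemployment rate changed by +2.15 percentage points.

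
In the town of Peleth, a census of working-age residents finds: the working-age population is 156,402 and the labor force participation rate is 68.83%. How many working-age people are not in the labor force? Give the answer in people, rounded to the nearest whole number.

Share not in the labor force = 1 − 0.6883 = 0.3117.
Not in labor force = 0.3117 × 156,402 ≈ 48,751.

About 48,751 are not in the labor force.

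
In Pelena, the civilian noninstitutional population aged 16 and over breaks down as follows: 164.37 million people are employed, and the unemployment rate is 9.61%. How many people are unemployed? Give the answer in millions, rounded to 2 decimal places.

About 17.48 million are unemployed.

Let U be the number unemployed. The labor force is E + U, and U/(E+U) = 0.0961.
So U = 0.0961 × 164.37 / (1 − 0.0961) = 15.7960 / 0.9039 ≈ 17.48 million.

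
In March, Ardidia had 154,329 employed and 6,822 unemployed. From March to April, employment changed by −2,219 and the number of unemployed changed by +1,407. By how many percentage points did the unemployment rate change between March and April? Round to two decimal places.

March: labor force = 154,329 + 6,822 = 161,151; u = 6,822/161,151 = 4.23%.
April: labor force = 152,110 + 8,229 = 160,339; u = 8,229/160,339 = 5.13%.
Change = 5.13% − 4.23% = +0.90 pp.

The unemployment rate changed by +0.90 percentage points.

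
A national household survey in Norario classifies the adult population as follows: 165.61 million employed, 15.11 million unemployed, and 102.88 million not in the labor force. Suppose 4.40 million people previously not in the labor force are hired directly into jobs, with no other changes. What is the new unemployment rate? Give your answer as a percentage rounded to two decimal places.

Initially, labor force = 165.61 + 15.11 = 180.72 million, so u = 15.11/180.72 = 8.36%.
After the change, employed and labor force both rise by 4.40; unemployed unchanged → E = 170.01, U = 15.11, labor force = 185.12 million.
New unemployment rate = 15.11 / 185.12 = 8.16%.

New unemployment rate ≈ 8.16%.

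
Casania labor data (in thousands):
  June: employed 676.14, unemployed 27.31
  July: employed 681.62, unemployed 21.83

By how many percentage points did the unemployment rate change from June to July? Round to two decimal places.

June: labor force = 676.14 + 27.31 = 703.45; u = 27.31/703.45 = 3.88%.
July: labor force = 681.62 + 21.83 = 703.45; u = 21.83/703.45 = 3.10%.
Change = 3.10% − 3.88% = −0.78 pp.

The unemployment rate changed by −0.78 percentage points.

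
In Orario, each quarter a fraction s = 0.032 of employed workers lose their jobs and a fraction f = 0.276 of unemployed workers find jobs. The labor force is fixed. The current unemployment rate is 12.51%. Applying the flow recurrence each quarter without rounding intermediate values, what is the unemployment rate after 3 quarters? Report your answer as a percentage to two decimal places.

Unemployment rate after three quarters ≈ 11.09%.

With a fixed labor force, u_{t+1} = u_t + s·(1−u_t) − f·u_t = u_t·(1−s−f) + s.
Here 1−s−f = 0.692 and s = 0.032.
u_1 = 0.125100 × 0.692 + 0.032 = 0.118569.
u_2 = 0.118569 × 0.692 + 0.032 = 0.114050.
u_3 = 0.114050 × 0.692 + 0.032 = 0.110923.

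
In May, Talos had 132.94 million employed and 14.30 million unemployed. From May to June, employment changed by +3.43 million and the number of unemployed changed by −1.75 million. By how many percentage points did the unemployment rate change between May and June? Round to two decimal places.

The unemployment rate changed by −1.28 percentage points.

May: labor force = 132.94 + 14.30 = 147.24; u = 14.30/147.24 = 9.71%.
June: labor force = 136.37 + 12.55 = 148.92; u = 12.55/148.92 = 8.43%.
Change = 8.43% − 9.71% = −1.28 pp.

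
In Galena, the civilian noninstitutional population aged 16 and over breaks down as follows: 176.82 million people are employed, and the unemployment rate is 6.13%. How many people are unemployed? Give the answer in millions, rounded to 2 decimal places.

About 11.55 million are unemployed.

Let U be the number unemployed. The labor force is E + U, and U/(E+U) = 0.0613.
So U = 0.0613 × 176.82 / (1 − 0.0613) = 10.8391 / 0.9387 ≈ 11.55 million.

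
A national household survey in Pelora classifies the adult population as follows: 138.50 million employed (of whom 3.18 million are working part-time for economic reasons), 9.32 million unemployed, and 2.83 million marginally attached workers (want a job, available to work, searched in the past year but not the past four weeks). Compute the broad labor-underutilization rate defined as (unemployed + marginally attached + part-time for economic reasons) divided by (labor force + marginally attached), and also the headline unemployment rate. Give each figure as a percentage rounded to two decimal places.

Labor force = 138.50 + 9.32 = 147.82 million.
Numerator = 9.32 + 2.83 + 3.18 = 15.33 million.
Denominator = 147.82 + 2.83 = 150.65 million.
Broad rate = 15.33 / 150.65 = 10.18%.
Headline unemployment rate = 9.32 / 147.82 = 6.30%.

Broad underutilization rate ≈ 10.18%; headline unemployment rate ≈ 6.30%.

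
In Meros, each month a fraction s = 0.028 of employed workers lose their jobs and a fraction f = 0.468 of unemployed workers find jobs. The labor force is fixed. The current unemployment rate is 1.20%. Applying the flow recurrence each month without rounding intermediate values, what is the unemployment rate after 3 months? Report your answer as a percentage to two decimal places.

With a fixed labor force, u_{t+1} = u_t + s·(1−u_t) − f·u_t = u_t·(1−s−f) + s.
Here 1−s−f = 0.504 and s = 0.028.
u_1 = 0.012000 × 0.504 + 0.028 = 0.034048.
u_2 = 0.034048 × 0.504 + 0.028 = 0.045160.
u_3 = 0.045160 × 0.504 + 0.028 = 0.050761.

Unemployment rate after three months ≈ 5.08%.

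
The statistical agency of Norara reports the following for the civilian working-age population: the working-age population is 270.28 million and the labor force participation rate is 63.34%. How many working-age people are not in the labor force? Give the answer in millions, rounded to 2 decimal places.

Share not in the labor force = 1 − 0.6334 = 0.3666.
Not in labor force = 0.3666 × 270.28 ≈ 99.08 million.

About 99.08 million are not in the labor force.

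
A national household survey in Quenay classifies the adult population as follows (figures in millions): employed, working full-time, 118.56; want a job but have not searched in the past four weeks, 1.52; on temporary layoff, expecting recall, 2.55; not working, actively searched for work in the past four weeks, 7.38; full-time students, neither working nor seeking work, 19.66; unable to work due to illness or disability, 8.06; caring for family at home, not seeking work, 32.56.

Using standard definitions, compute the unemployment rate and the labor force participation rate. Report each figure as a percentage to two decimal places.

Employed = 118.56 million.
Unemployed = 2.55 + 7.38 = 9.93 million (jobless and actively searching, or on temporary layoff).
Labor force = 118.56 + 9.93 = 128.49 million.
Not in labor force = 1.52 + 19.66 + 8.06 + 32.56 = 61.80 million (those not working and not actively searching are outside the labor force — including those who want a job but have given up searching).
Civilian working-age population = 128.49 + 61.80 = 190.29 million.
Unemployment rate = 9.93 / 128.49 = 7.73%.
Labor force participation rate = 128.49 / 190.29 = 67.52%.

Unemployment rate ≈ 7.73%; labor force participation rate ≈ 67.52%.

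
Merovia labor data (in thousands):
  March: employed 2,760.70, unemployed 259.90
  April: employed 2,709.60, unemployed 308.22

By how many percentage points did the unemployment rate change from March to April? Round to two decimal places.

The unemployment rate changed by +1.61 percentage points.

March: labor force = 2,760.70 + 259.90 = 3,020.60; u = 259.90/3,020.60 = 8.60%.
April: labor force = 2,709.60 + 308.22 = 3,017.82; u = 308.22/3,017.82 = 10.21%.
Change = 10.21% − 8.60% = +1.61 pp.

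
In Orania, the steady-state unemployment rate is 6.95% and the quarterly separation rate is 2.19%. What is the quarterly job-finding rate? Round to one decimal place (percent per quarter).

Job-finding rate ≈ 29.3% per quarter.

From u* = s/(s+f): f = s·(1−u)/u.
f = 2.19 × (1 − 0.0695) / 0.0695 = 2.0378 / 0.0695 ≈ 29.3% per quarter.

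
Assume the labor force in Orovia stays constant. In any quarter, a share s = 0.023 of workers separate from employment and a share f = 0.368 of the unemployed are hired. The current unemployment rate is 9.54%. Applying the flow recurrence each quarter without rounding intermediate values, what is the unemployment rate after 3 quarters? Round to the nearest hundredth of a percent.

Unemployment rate after three quarters ≈ 6.71%.

With a fixed labor force, u_{t+1} = u_t + s·(1−u_t) − f·u_t = u_t·(1−s−f) + s.
Here 1−s−f = 0.609 and s = 0.023.
u_1 = 0.095400 × 0.609 + 0.023 = 0.081099.
u_2 = 0.081099 × 0.609 + 0.023 = 0.072389.
u_3 = 0.072389 × 0.609 + 0.023 = 0.067085.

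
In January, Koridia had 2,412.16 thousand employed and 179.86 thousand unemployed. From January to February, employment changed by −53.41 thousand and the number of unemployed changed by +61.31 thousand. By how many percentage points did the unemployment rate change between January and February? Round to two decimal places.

January: labor force = 2,412.16 + 179.86 = 2,592.02; u = 179.86/2,592.02 = 6.94%.
February: labor force = 2,358.75 + 241.17 = 2,599.92; u = 241.17/2,599.92 = 9.28%.
Change = 9.28% − 6.94% = +2.34 pp.

The unemployment rate changed by +2.34 percentage points.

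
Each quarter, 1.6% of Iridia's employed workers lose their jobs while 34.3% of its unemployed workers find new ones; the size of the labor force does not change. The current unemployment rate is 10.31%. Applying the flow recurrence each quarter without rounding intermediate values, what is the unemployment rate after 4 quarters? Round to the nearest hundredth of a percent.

With a fixed labor force, u_{t+1} = u_t + s·(1−u_t) − f·u_t = u_t·(1−s−f) + s.
Here 1−s−f = 0.641 and s = 0.016.
u_1 = 0.103100 × 0.641 + 0.016 = 0.082087.
u_2 = 0.082087 × 0.641 + 0.016 = 0.068618.
u_3 = 0.068618 × 0.641 + 0.016 = 0.059984.
u_4 = 0.059984 × 0.641 + 0.016 = 0.054450.

Unemployment rate after four quarters ≈ 5.44%.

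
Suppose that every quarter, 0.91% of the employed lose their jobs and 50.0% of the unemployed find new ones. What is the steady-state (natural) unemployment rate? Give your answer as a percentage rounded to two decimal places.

Steady-state unemployment rate ≈ 1.79%.

At steady state the flows balance: s·E = f·U, so U/(E+U) = s/(s+f).
u* = 0.91 / (0.91 + 50.0) = 0.91 / 50.91 = 1.79%.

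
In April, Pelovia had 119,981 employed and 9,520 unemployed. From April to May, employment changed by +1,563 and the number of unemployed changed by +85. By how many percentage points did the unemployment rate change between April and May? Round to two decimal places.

April: labor force = 119,981 + 9,520 = 129,501; u = 9,520/129,501 = 7.35%.
May: labor force = 121,544 + 9,605 = 131,149; u = 9,605/131,149 = 7.32%.
Change = 7.32% − 7.35% = −0.03 pp.

The unemployment rate changed by −0.03 percentage points.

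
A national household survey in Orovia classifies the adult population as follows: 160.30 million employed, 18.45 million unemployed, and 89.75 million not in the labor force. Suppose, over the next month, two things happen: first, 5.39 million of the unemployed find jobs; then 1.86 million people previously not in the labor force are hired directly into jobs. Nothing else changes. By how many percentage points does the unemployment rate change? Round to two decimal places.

The unemployment rate changes by −3.09 percentage points.

Initially, labor force = 160.30 + 18.45 = 178.75 million, so u = 18.45/178.75 = 10.32%.
After the first change, unemployed falls and employed rises by 5.39; labor force unchanged → E = 165.69, U = 13.06, labor force = 178.75 million.
After the second change, employed and labor force both rise by 1.86; unemployed unchanged → E = 167.55, U = 13.06, labor force = 180.61 million.
New unemployment rate = 13.06 / 180.61 = 7.23%.
Change = 7.23% − 10.32% = −3.09 percentage points.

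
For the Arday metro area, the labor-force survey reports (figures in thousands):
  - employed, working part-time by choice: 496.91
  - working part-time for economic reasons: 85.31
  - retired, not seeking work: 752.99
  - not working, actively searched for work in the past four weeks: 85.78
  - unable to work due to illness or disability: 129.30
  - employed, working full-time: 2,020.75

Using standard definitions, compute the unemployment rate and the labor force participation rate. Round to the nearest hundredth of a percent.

Unemployment rate ≈ 3.19%; labor force participation rate ≈ 75.29%.

Employed = 496.91 + 85.31 + 2,020.75 = 2,602.97 thousand (anyone who worked, including part-time for economic reasons, counts as employed).
Unemployed = 85.78 thousand.
Labor force = 2,602.97 + 85.78 = 2,688.75 thousand.
Not in labor force = 752.99 + 129.30 = 882.29 thousand (those not working and not actively searching are outside the labor force).
Civilian working-age population = 2,688.75 + 882.29 = 3,571.04 thousand.
Unemployment rate = 85.78 / 2,688.75 = 3.19%.
Labor force participation rate = 2,688.75 / 3,571.04 = 75.29%.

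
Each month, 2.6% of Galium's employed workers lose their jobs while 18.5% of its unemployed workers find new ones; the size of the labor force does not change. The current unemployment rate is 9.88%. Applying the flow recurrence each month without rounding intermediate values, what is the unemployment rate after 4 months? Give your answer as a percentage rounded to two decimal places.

Unemployment rate after four months ≈ 11.38%.

With a fixed labor force, u_{t+1} = u_t + s·(1−u_t) − f·u_t = u_t·(1−s−f) + s.
Here 1−s−f = 0.789 and s = 0.026.
u_1 = 0.098800 × 0.789 + 0.026 = 0.103953.
u_2 = 0.103953 × 0.789 + 0.026 = 0.108019.
u_3 = 0.108019 × 0.789 + 0.026 = 0.111227.
u_4 = 0.111227 × 0.789 + 0.026 = 0.113758.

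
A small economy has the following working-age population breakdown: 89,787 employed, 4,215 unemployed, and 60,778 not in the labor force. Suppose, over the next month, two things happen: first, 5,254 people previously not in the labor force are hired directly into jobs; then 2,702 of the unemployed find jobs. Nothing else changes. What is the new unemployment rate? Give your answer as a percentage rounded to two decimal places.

New unemployment rate ≈ 1.52%.

Initially, labor force = 89,787 + 4,215 = 94,002, so u = 4,215/94,002 = 4.48%.
After the first change, employed and labor force both rise by 5,254; unemployed unchanged → E = 95,041, U = 4,215, labor force = 99,256.
After the second change, unemployed falls and employed rises by 2,702; labor force unchanged → E = 97,743, U = 1,513, labor force = 99,256.
New unemployment rate = 1,513 / 99,256 = 1.52%.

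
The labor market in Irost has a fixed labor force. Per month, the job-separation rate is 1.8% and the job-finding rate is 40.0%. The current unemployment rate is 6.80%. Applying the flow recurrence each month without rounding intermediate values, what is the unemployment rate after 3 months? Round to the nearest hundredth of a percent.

With a fixed labor force, u_{t+1} = u_t + s·(1−u_t) − f·u_t = u_t·(1−s−f) + s.
Here 1−s−f = 0.582 and s = 0.018.
u_1 = 0.068000 × 0.582 + 0.018 = 0.057576.
u_2 = 0.057576 × 0.582 + 0.018 = 0.051509.
u_3 = 0.051509 × 0.582 + 0.018 = 0.047978.

Unemployment rate after three months ≈ 4.80%.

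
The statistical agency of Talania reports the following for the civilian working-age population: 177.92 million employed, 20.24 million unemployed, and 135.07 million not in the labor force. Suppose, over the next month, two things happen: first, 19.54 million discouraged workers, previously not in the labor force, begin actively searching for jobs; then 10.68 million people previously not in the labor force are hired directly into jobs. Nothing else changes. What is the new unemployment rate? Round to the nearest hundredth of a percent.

New unemployment rate ≈ 17.42%.

Initially, labor force = 177.92 + 20.24 = 198.16 million, so u = 20.24/198.16 = 10.21%.
After the first change, unemployed and labor force both rise by 19.54 → E = 177.92, U = 39.78, labor force = 217.70 million.
After the second change, employed and labor force both rise by 10.68; unemployed unchanged → E = 188.60, U = 39.78, labor force = 228.38 million.
New unemployment rate = 39.78 / 228.38 = 17.42%.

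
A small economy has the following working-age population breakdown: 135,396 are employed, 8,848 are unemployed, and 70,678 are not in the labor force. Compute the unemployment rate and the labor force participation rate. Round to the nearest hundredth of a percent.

Labor force = employed + unemployed = 135,396 + 8,848 = 144,244.
Working-age population = 144,244 + 70,678 = 214,922.
Unemployment rate = 8,848 / 144,244 = 6.13%.
Labor force participation rate = 144,244 / 214,922 = 67.11%.

Unemployment rate ≈ 6.13%; labor force participation rate ≈ 67.11%.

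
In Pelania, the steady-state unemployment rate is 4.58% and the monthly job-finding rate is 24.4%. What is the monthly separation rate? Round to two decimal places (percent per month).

From u* = s/(s+f): s = u·f/(1−u).
s = 0.0458 × 24.4 / (1 − 0.0458) = 1.1175 / 0.9542 ≈ 1.17% per month.

Separation rate ≈ 1.17% per month.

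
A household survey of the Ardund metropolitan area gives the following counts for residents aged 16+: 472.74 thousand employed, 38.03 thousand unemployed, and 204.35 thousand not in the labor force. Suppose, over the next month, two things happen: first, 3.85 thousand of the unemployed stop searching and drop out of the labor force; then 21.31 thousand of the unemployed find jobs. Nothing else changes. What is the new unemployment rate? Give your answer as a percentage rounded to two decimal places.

Initially, labor force = 472.74 + 38.03 = 510.77 thousand, so u = 38.03/510.77 = 7.45%.
After the first change, unemployed and labor force both fall by 3.85 → E = 472.74, U = 34.18, labor force = 506.92 thousand.
After the second change, unemployed falls and employed rises by 21.31; labor force unchanged → E = 494.05, U = 12.87, labor force = 506.92 thousand.
New unemployment rate = 12.87 / 506.92 = 2.54%.

New unemployment rate ≈ 2.54%.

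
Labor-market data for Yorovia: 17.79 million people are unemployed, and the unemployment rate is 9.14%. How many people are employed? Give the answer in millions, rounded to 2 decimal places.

About 176.85 million are employed.

Labor force = U / u = 17.79 / 0.0914 ≈ 194.64 million.
Employed = labor force − unemployed = 194.64 − 17.79 = 176.85 million.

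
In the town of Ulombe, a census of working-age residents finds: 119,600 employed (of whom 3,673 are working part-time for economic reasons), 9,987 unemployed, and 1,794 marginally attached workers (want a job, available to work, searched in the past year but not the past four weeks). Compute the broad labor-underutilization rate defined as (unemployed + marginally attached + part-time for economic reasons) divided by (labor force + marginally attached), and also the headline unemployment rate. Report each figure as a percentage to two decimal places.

Labor force = 119,600 + 9,987 = 129,587.
Numerator = 9,987 + 1,794 + 3,673 = 15,454.
Denominator = 129,587 + 1,794 = 131,381.
Broad rate = 15,454 / 131,381 = 11.76%.
Headline unemployment rate = 9,987 / 129,587 = 7.71%.

Broad underutilization rate ≈ 11.76%; headline unemployment rate ≈ 7.71%.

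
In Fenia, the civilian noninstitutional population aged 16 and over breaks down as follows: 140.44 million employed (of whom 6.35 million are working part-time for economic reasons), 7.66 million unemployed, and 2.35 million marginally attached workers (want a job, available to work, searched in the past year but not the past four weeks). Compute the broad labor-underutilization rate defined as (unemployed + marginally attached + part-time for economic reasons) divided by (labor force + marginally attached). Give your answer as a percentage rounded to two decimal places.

Labor force = 140.44 + 7.66 = 148.10 million.
Numerator = 7.66 + 2.35 + 6.35 = 16.36 million.
Denominator = 148.10 + 2.35 = 150.45 million.
Broad rate = 16.36 / 150.45 = 10.87%.

Broad underutilization rate ≈ 10.87%.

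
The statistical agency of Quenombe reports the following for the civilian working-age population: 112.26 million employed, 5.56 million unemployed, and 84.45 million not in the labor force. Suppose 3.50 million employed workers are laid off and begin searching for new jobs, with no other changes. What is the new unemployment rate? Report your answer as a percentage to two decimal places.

Initially, labor force = 112.26 + 5.56 = 117.82 million, so u = 5.56/117.82 = 4.72%.
After the change, employed falls and unemployed rises by 3.50; labor force unchanged → E = 108.76, U = 9.06, labor force = 117.82 million.
New unemployment rate = 9.06 / 117.82 = 7.69%.

New unemployment rate ≈ 7.69%.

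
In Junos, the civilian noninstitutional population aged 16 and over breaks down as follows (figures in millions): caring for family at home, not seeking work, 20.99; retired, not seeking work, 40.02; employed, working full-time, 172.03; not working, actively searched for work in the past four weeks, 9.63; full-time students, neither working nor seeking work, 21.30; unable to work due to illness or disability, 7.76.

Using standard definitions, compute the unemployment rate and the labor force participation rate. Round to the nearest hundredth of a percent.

Employed = 172.03 million.
Unemployed = 9.63 million.
Labor force = 172.03 + 9.63 = 181.66 million.
Not in labor force = 20.99 + 40.02 + 21.30 + 7.76 = 90.07 million (those not working and not actively searching are outside the labor force).
Civilian working-age population = 181.66 + 90.07 = 271.73 million.
Unemployment rate = 9.63 / 181.66 = 5.30%.
Labor force participation rate = 181.66 / 271.73 = 66.85%.

Unemployment rate ≈ 5.30%; labor force participation rate ≈ 66.85%.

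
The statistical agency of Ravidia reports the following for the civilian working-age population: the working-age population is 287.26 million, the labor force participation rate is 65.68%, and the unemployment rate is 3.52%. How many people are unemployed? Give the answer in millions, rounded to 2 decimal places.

Labor force = 0.6568 × 287.26 = 188.67 million.
Unemployed = 0.0352 × 188.67 ≈ 6.64 million.

About 6.64 million are unemployed.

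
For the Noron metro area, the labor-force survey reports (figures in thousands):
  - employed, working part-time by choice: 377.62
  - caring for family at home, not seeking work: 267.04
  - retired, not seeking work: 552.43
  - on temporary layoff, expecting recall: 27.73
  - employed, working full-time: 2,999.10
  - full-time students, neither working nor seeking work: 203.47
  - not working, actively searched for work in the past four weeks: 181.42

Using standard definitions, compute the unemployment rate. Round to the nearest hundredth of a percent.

Unemployment rate ≈ 5.83%.

Employed = 377.62 + 2,999.10 = 3,376.72 thousand.
Unemployed = 27.73 + 181.42 = 209.15 thousand (jobless and actively searching, or on temporary layoff).
Labor force = 3,376.72 + 209.15 = 3,585.87 thousand.
Unemployment rate = 209.15 / 3,585.87 = 5.83%.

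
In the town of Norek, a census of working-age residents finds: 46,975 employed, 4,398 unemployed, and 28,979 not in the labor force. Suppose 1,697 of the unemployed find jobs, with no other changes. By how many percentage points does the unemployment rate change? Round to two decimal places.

The unemployment rate changes by −3.30 percentage points.

Initially, labor force = 46,975 + 4,398 = 51,373, so u = 4,398/51,373 = 8.56%.
After the change, unemployed falls and employed rises by 1,697; labor force unchanged → E = 48,672, U = 2,701, labor force = 51,373.
New unemployment rate = 2,701 / 51,373 = 5.26%.
Change = 5.26% − 8.56% = −3.30 percentage points.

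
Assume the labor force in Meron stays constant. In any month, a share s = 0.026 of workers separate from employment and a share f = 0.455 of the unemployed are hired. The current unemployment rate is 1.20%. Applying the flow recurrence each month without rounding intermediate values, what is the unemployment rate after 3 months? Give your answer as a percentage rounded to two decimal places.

Unemployment rate after three months ≈ 4.82%.

With a fixed labor force, u_{t+1} = u_t + s·(1−u_t) − f·u_t = u_t·(1−s−f) + s.
Here 1−s−f = 0.519 and s = 0.026.
u_1 = 0.012000 × 0.519 + 0.026 = 0.032228.
u_2 = 0.032228 × 0.519 + 0.026 = 0.042726.
u_3 = 0.042726 × 0.519 + 0.026 = 0.048175.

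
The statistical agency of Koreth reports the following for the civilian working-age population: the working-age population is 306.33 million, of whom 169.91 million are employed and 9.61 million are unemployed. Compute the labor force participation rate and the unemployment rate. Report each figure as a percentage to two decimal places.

Labor force participation rate ≈ 58.60%; unemployment rate ≈ 5.35%.

Labor force = employed + unemployed = 169.91 + 9.61 = 179.52 million.
Unemployment rate = 9.61 / 179.52 = 5.35%.
Labor force participation rate = 179.52 / 306.33 = 58.60%.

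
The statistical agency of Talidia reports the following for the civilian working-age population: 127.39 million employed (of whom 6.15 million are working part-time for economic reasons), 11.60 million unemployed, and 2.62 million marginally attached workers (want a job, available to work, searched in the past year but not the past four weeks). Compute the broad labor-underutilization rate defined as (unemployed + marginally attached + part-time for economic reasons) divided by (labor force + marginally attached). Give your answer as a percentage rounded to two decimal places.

Labor force = 127.39 + 11.60 = 138.99 million.
Numerator = 11.60 + 2.62 + 6.15 = 20.37 million.
Denominator = 138.99 + 2.62 = 141.61 million.
Broad rate = 20.37 / 141.61 = 14.38%.

Broad underutilization rate ≈ 14.38%.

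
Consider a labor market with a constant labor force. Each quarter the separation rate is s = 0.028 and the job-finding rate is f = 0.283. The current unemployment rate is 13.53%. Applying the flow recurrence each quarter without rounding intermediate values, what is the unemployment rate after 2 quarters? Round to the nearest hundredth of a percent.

With a fixed labor force, u_{t+1} = u_t + s·(1−u_t) − f·u_t = u_t·(1−s−f) + s.
Here 1−s−f = 0.689 and s = 0.028.
u_1 = 0.135300 × 0.689 + 0.028 = 0.121222.
u_2 = 0.121222 × 0.689 + 0.028 = 0.111522.

Unemployment rate after two quarters ≈ 11.15%.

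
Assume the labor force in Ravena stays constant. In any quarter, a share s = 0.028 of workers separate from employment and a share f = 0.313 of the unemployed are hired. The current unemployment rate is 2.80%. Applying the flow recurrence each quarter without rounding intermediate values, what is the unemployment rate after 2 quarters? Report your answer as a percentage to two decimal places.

With a fixed labor force, u_{t+1} = u_t + s·(1−u_t) − f·u_t = u_t·(1−s−f) + s.
Here 1−s−f = 0.659 and s = 0.028.
u_1 = 0.028000 × 0.659 + 0.028 = 0.046452.
u_2 = 0.046452 × 0.659 + 0.028 = 0.058612.

Unemployment rate after two quarters ≈ 5.86%.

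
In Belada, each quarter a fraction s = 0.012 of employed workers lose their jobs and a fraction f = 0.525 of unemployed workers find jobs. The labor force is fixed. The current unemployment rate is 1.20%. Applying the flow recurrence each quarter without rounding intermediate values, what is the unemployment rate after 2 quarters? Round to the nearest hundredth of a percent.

Unemployment rate after two quarters ≈ 2.01%.

With a fixed labor force, u_{t+1} = u_t + s·(1−u_t) − f·u_t = u_t·(1−s−f) + s.
Here 1−s−f = 0.463 and s = 0.012.
u_1 = 0.012000 × 0.463 + 0.012 = 0.017556.
u_2 = 0.017556 × 0.463 + 0.012 = 0.020128.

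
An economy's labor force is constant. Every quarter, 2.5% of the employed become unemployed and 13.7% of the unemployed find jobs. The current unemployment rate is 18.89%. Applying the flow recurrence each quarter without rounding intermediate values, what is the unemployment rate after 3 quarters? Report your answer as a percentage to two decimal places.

With a fixed labor force, u_{t+1} = u_t + s·(1−u_t) − f·u_t = u_t·(1−s−f) + s.
Here 1−s−f = 0.838 and s = 0.025.
u_1 = 0.188900 × 0.838 + 0.025 = 0.183298.
u_2 = 0.183298 × 0.838 + 0.025 = 0.178604.
u_3 = 0.178604 × 0.838 + 0.025 = 0.174670.

Unemployment rate after three quarters ≈ 17.47%.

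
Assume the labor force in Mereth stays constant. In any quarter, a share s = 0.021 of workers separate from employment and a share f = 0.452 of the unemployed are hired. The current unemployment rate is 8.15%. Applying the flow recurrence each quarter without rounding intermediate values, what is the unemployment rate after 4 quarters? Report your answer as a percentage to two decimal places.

Unemployment rate after four quarters ≈ 4.73%.

With a fixed labor force, u_{t+1} = u_t + s·(1−u_t) − f·u_t = u_t·(1−s−f) + s.
Here 1−s−f = 0.527 and s = 0.021.
u_1 = 0.081500 × 0.527 + 0.021 = 0.063951.
u_2 = 0.063951 × 0.527 + 0.021 = 0.054702.
u_3 = 0.054702 × 0.527 + 0.021 = 0.049828.
u_4 = 0.049828 × 0.527 + 0.021 = 0.047259.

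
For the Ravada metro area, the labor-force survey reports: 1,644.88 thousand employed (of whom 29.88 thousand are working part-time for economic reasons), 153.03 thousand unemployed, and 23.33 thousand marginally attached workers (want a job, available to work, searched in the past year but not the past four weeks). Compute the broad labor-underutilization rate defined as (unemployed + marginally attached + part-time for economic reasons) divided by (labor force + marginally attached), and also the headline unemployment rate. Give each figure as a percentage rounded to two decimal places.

Labor force = 1,644.88 + 153.03 = 1,797.91 thousand.
Numerator = 153.03 + 23.33 + 29.88 = 206.24 thousand.
Denominator = 1,797.91 + 23.33 = 1,821.24 thousand.
Broad rate = 206.24 / 1,821.24 = 11.32%.
Headline unemployment rate = 153.03 / 1,797.91 = 8.51%.

Broad underutilization rate ≈ 11.32%; headline unemployment rate ≈ 8.51%.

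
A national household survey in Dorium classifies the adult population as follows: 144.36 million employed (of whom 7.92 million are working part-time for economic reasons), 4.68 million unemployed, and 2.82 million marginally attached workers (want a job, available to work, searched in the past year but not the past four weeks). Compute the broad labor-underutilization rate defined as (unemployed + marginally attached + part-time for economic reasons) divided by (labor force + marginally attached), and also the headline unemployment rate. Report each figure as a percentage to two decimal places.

Broad underutilization rate ≈ 10.15%; headline unemployment rate ≈ 3.14%.

Labor force = 144.36 + 4.68 = 149.04 million.
Numerator = 4.68 + 2.82 + 7.92 = 15.42 million.
Denominator = 149.04 + 2.82 = 151.86 million.
Broad rate = 15.42 / 151.86 = 10.15%.
Headline unemployment rate = 4.68 / 149.04 = 3.14%.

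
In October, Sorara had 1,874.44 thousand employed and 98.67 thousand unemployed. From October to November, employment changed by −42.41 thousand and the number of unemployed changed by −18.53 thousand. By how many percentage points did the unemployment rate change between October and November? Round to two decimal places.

The unemployment rate changed by −0.81 percentage points.

October: labor force = 1,874.44 + 98.67 = 1,973.11; u = 98.67/1,973.11 = 5.00%.
November: labor force = 1,832.03 + 80.14 = 1,912.17; u = 80.14/1,912.17 = 4.19%.
Change = 4.19% − 5.00% = −0.81 pp.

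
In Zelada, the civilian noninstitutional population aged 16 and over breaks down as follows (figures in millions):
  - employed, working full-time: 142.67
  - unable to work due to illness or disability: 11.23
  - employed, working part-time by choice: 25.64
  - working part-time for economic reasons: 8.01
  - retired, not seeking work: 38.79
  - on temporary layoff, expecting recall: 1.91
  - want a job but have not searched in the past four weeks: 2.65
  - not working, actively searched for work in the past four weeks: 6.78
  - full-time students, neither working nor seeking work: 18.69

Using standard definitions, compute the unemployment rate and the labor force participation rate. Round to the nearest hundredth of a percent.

Unemployment rate ≈ 4.70%; labor force participation rate ≈ 72.17%.

Employed = 142.67 + 25.64 + 8.01 = 176.32 million (anyone who worked, including part-time for economic reasons, counts as employed).
Unemployed = 1.91 + 6.78 = 8.69 million (jobless and actively searching, or on temporary layoff).
Labor force = 176.32 + 8.69 = 185.01 million.
Not in labor force = 11.23 + 38.79 + 2.65 + 18.69 = 71.36 million (those not working and not actively searching are outside the labor force — including those who want a job but have given up searching).
Civilian working-age population = 185.01 + 71.36 = 256.37 million.
Unemployment rate = 8.69 / 185.01 = 4.70%.
Labor force participation rate = 185.01 / 256.37 = 72.17%.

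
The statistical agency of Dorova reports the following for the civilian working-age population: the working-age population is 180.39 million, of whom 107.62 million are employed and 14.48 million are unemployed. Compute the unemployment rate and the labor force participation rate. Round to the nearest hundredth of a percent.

Unemployment rate ≈ 11.86%; labor force participation rate ≈ 67.69%.

Labor force = employed + unemployed = 107.62 + 14.48 = 122.10 million.
Unemployment rate = 14.48 / 122.10 = 11.86%.
Labor force participation rate = 122.10 / 180.39 = 67.69%.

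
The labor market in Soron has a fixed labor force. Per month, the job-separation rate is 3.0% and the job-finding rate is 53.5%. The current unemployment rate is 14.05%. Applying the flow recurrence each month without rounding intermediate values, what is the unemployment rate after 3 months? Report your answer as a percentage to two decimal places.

With a fixed labor force, u_{t+1} = u_t + s·(1−u_t) − f·u_t = u_t·(1−s−f) + s.
Here 1−s−f = 0.435 and s = 0.030.
u_1 = 0.140500 × 0.435 + 0.030 = 0.091118.
u_2 = 0.091118 × 0.435 + 0.030 = 0.069636.
u_3 = 0.069636 × 0.435 + 0.030 = 0.060292.

Unemployment rate after three months ≈ 6.03%.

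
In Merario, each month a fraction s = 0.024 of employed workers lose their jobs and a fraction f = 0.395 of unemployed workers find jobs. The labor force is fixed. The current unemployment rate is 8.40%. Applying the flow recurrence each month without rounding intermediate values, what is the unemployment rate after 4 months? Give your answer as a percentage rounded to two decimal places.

Unemployment rate after four months ≈ 6.03%.

With a fixed labor force, u_{t+1} = u_t + s·(1−u_t) − f·u_t = u_t·(1−s−f) + s.
Here 1−s−f = 0.581 and s = 0.024.
u_1 = 0.084000 × 0.581 + 0.024 = 0.072804.
u_2 = 0.072804 × 0.581 + 0.024 = 0.066299.
u_3 = 0.066299 × 0.581 + 0.024 = 0.062520.
u_4 = 0.062520 × 0.581 + 0.024 = 0.060324.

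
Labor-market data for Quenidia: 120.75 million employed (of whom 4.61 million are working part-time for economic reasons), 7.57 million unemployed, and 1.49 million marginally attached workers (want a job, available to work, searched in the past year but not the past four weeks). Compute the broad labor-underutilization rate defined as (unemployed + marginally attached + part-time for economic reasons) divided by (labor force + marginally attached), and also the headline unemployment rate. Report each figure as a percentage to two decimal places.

Broad underutilization rate ≈ 10.53%; headline unemployment rate ≈ 5.90%.

Labor force = 120.75 + 7.57 = 128.32 million.
Numerator = 7.57 + 1.49 + 4.61 = 13.67 million.
Denominator = 128.32 + 1.49 = 129.81 million.
Broad rate = 13.67 / 129.81 = 10.53%.
Headline unemployment rate = 7.57 / 128.32 = 5.90%.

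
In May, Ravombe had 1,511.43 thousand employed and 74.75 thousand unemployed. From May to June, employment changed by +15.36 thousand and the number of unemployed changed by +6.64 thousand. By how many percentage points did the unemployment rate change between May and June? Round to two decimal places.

May: labor force = 1,511.43 + 74.75 = 1,586.18; u = 74.75/1,586.18 = 4.71%.
June: labor force = 1,526.79 + 81.39 = 1,608.18; u = 81.39/1,608.18 = 5.06%.
Change = 5.06% − 4.71% = +0.35 pp.

The unemployment rate changed by +0.35 percentage points.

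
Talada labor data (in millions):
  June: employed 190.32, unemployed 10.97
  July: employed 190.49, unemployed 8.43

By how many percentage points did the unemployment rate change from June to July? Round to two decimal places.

June: labor force = 190.32 + 10.97 = 201.29; u = 10.97/201.29 = 5.45%.
July: labor force = 190.49 + 8.43 = 198.92; u = 8.43/198.92 = 4.24%.
Change = 4.24% − 5.45% = −1.21 pp.

The unemployment rate changed by −1.21 percentage points.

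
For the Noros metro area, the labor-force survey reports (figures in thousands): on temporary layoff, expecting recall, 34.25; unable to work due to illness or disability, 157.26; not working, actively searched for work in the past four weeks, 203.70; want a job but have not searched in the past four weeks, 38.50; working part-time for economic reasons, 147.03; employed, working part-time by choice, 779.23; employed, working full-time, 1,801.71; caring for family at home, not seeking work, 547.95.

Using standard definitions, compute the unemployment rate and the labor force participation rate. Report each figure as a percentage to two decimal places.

Unemployment rate ≈ 8.02%; labor force participation rate ≈ 79.95%.

Employed = 147.03 + 779.23 + 1,801.71 = 2,727.97 thousand (anyone who worked, including part-time for economic reasons, counts as employed).
Unemployed = 34.25 + 203.70 = 237.95 thousand (jobless and actively searching, or on temporary layoff).
Labor force = 2,727.97 + 237.95 = 2,965.92 thousand.
Not in labor force = 157.26 + 38.50 + 547.95 = 743.71 thousand (those not working and not actively searching are outside the labor force — including those who want a job but have given up searching).
Civilian working-age population = 2,965.92 + 743.71 = 3,709.63 thousand.
Unemployment rate = 237.95 / 2,965.92 = 8.02%.
Labor force participation rate = 2,965.92 / 3,709.63 = 79.95%.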